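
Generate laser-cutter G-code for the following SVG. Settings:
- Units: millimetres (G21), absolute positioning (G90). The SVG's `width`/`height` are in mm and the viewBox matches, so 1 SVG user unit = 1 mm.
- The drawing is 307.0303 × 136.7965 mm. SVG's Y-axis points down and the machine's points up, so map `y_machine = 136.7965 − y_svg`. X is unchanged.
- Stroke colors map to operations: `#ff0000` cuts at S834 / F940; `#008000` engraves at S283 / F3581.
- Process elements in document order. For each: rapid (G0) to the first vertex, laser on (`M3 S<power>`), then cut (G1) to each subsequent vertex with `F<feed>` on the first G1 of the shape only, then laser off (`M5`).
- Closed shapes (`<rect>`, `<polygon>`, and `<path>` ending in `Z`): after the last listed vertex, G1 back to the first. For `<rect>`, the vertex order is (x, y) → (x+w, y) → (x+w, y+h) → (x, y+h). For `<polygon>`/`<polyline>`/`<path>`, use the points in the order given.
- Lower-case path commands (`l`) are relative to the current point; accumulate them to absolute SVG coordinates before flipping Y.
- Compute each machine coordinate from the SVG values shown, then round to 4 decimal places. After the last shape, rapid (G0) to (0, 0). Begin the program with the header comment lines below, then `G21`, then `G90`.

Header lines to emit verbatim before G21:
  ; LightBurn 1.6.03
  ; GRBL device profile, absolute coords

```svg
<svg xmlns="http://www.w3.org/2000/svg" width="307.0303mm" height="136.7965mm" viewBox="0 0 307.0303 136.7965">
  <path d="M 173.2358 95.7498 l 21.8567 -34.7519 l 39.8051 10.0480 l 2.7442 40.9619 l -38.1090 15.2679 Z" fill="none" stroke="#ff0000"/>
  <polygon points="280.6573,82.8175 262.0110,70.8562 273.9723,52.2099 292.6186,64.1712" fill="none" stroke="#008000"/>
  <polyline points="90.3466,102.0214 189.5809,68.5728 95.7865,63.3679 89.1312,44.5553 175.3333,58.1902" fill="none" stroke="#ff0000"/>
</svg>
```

; LightBurn 1.6.03
; GRBL device profile, absolute coords
G21
G90
G0 X173.2358 Y41.0467
M3 S834
G1 X195.0925 Y75.7986 F940
G1 X234.8976 Y65.7506
G1 X237.6418 Y24.7887
G1 X199.5328 Y9.5208
G1 X173.2358 Y41.0467
M5
G0 X280.6573 Y53.9790
M3 S283
G1 X262.0110 Y65.9403 F3581
G1 X273.9723 Y84.5866
G1 X292.6186 Y72.6253
G1 X280.6573 Y53.9790
M5
G0 X90.3466 Y34.7751
M3 S834
G1 X189.5809 Y68.2237 F940
G1 X95.7865 Y73.4286
G1 X89.1312 Y92.2412
G1 X175.3333 Y78.6063
M5
G0 X0.0000 Y0.0000

Since the viewBox matches the mm dimensions, user units are millimetres directly. The only transform is the Y-flip y_m = 136.7965 − y_svg.

Shape 1 is a regular polygon drawn with `<path>`. Its stroke #ff0000 means cut at S834, F940. After flipping Y the toolpath is (173.2358,41.0467) → (195.0925,75.7986) → (234.8976,65.7506) → (237.6418,24.7887) → (199.5328,9.5208) → (173.2358,41.0467), returning to the start.

Shape 2 is a regular polygon drawn with `<polygon>`. Its stroke #008000 means engrave at S283, F3581. After flipping Y the toolpath is (280.6573,53.9790) → (262.0110,65.9403) → (273.9723,84.5866) → (292.6186,72.6253) → (280.6573,53.9790), returning to the start.

Shape 3 is a open polyline drawn with `<polyline>`. Its stroke #ff0000 means cut at S834, F940. After flipping Y the toolpath is (90.3466,34.7751) → (189.5809,68.2237) → (95.7865,73.4286) → (89.1312,92.2412) → (175.3333,78.6063).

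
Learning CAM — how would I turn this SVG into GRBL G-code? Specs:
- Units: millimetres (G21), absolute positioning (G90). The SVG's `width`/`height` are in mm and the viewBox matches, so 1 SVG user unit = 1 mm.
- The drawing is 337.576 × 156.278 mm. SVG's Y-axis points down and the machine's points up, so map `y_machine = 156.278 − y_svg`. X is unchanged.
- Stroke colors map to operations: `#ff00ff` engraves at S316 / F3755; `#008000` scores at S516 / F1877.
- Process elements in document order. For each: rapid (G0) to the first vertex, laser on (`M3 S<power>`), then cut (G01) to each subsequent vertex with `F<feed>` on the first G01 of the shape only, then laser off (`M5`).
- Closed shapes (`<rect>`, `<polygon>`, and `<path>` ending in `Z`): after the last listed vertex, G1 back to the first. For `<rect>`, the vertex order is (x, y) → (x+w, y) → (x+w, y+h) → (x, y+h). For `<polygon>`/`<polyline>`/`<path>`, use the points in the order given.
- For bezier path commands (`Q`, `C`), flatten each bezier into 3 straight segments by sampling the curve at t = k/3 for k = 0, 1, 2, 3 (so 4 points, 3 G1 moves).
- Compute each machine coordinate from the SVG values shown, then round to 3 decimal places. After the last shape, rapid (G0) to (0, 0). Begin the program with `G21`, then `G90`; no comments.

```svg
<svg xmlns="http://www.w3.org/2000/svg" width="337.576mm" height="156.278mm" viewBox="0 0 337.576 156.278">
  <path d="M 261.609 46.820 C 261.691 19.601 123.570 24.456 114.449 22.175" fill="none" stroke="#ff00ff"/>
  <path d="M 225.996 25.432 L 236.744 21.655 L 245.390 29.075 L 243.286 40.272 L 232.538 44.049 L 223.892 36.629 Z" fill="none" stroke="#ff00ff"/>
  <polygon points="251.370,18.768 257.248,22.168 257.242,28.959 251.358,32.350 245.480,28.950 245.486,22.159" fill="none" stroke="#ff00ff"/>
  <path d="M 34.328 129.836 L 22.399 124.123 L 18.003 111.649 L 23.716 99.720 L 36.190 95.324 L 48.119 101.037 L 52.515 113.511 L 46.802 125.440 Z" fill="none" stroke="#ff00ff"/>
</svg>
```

Since the viewBox matches the mm dimensions, user units are millimetres directly. The only transform is the Y-flip y_m = 156.278 − y_svg.

Shape 1 is a cubic bezier drawn with `<path>`. Its stroke #ff00ff means engrave at S316, F3755. After flipping Y the toolpath is (261.609,109.458) → (225.520,127.438) → (156.674,132.748) → (114.449,134.103).

Shape 2 is a regular polygon drawn with `<path>`. Its stroke #ff00ff means engrave at S316, F3755. After flipping Y the toolpath is (225.996,130.846) → (236.744,134.623) → (245.390,127.203) → (243.286,116.006) → (232.538,112.229) → (223.892,119.649) → (225.996,130.846), returning to the start.

Shape 3 is a regular polygon drawn with `<polygon>`. Its stroke #ff00ff means engrave at S316, F3755. After flipping Y the toolpath is (251.370,137.510) → (257.248,134.110) → (257.242,127.319) → (251.358,123.928) → (245.480,127.328) → (245.486,134.119) → (251.370,137.510), returning to the start.

Shape 4 is a regular polygon drawn with `<path>`. Its stroke #ff00ff means engrave at S316, F3755. After flipping Y the toolpath is (34.328,26.442) → (22.399,32.155) → (18.003,44.629) → (23.716,56.558) → (36.190,60.954) → (48.119,55.241) → (52.515,42.767) → (46.802,30.838) → (34.328,26.442), returning to the start.

G21
G90
G0 X261.609 Y109.458
M3 S316
G01 X225.520 Y127.438 F3755
G01 X156.674 Y132.748
G01 X114.449 Y134.103
M5
G0 X225.996 Y130.846
M3 S316
G01 X236.744 Y134.623 F3755
G01 X245.390 Y127.203
G01 X243.286 Y116.006
G01 X232.538 Y112.229
G01 X223.892 Y119.649
G01 X225.996 Y130.846
M5
G0 X251.370 Y137.510
M3 S316
G01 X257.248 Y134.110 F3755
G01 X257.242 Y127.319
G01 X251.358 Y123.928
G01 X245.480 Y127.328
G01 X245.486 Y134.119
G01 X251.370 Y137.510
M5
G0 X34.328 Y26.442
M3 S316
G01 X22.399 Y32.155 F3755
G01 X18.003 Y44.629
G01 X23.716 Y56.558
G01 X36.190 Y60.954
G01 X48.119 Y55.241
G01 X52.515 Y42.767
G01 X46.802 Y30.838
G01 X34.328 Y26.442
M5
G0 X0.000 Y0.000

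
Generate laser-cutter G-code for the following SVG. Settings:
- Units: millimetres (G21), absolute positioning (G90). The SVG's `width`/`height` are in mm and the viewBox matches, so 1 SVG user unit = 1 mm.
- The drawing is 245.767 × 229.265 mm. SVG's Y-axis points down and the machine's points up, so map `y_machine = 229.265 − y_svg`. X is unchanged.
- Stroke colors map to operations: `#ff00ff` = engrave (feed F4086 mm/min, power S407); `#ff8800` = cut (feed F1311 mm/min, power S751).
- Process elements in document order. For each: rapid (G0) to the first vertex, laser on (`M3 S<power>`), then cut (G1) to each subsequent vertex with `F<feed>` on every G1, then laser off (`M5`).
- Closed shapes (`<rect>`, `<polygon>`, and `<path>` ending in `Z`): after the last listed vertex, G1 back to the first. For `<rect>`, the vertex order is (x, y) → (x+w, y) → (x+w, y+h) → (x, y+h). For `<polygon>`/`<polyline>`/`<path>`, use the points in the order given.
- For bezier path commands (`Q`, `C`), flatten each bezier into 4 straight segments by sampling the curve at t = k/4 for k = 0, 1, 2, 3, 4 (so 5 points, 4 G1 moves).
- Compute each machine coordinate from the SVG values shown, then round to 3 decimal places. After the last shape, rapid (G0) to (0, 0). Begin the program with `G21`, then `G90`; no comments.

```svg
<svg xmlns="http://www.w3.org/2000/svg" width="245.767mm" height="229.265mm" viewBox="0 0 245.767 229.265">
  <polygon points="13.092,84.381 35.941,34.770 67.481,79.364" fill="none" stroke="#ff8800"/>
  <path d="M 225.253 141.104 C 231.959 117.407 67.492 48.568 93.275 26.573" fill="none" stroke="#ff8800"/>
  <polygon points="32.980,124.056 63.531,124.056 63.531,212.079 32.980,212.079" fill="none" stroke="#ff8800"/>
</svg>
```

G21
G90
G0 X13.092 Y144.884
M3 S751
G1 X35.941 Y194.495 F1311
G1 X67.481 Y149.901 F1311
G1 X13.092 Y144.884 F1311
M5
G0 X225.253 Y88.161
M3 S751
G1 X203.835 Y112.961 F1311
G1 X152.110 Y146.065 F1311
G1 X103.962 Y178.850 F1311
G1 X93.275 Y202.692 F1311
M5
G0 X32.980 Y105.209
M3 S751
G1 X63.531 Y105.209 F1311
G1 X63.531 Y17.186 F1311
G1 X32.980 Y17.186 F1311
G1 X32.980 Y105.209 F1311
M5
G0 X0.000 Y0.000

1 u = 1 mm; y_m = 229.265 − y.

[1] `<polygon>` regular polygon, #ff8800→cut S751 F1311: (13.092,144.884) → (35.941,194.495) → (67.481,149.901) → (13.092,144.884) (closed)

[2] `<path>` cubic bezier, #ff8800→cut S751 F1311: (225.253,88.161) → (203.835,112.961) → (152.110,146.065) → (103.962,178.850) → (93.275,202.692)

[3] `<polygon>` rectangle, #ff8800→cut S751 F1311: (32.980,105.209) → (63.531,105.209) → (63.531,17.186) → (32.980,17.186) → (32.980,105.209) (closed)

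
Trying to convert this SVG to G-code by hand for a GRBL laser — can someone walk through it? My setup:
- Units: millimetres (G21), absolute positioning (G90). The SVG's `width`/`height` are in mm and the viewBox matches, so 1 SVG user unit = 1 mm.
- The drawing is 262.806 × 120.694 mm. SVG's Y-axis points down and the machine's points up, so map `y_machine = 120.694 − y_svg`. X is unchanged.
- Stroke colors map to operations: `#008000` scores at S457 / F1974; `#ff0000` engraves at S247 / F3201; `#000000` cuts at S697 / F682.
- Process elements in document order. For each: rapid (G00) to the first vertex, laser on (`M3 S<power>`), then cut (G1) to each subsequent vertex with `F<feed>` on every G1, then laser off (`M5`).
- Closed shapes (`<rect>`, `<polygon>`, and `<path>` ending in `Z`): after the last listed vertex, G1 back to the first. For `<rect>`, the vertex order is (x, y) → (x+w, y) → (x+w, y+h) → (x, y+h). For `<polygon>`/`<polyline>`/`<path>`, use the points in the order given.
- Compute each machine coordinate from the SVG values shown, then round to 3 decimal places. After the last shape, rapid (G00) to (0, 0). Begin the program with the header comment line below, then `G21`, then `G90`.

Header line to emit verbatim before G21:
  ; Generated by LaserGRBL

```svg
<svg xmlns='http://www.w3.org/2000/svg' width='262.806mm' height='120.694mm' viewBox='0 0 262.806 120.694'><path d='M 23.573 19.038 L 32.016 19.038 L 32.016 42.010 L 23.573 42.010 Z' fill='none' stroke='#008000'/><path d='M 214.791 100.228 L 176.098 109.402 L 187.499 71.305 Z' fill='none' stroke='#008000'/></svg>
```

1 u = 1 mm; y_m = 120.694 − y.

[1] `<path>` rectangle, #008000→score S457 F1974: (23.573,101.656) → (32.016,101.656) → (32.016,78.684) → (23.573,78.684) → (23.573,101.656) (closed)

[2] `<path>` regular polygon, #008000→score S457 F1974: (214.791,20.466) → (176.098,11.292) → (187.499,49.389) → (214.791,20.466) (closed)

; Generated by LaserGRBL
G21
G90
G00 X23.573 Y101.656
M3 S457
G1 X32.016 Y101.656 F1974
G1 X32.016 Y78.684 F1974
G1 X23.573 Y78.684 F1974
G1 X23.573 Y101.656 F1974
M5
G00 X214.791 Y20.466
M3 S457
G1 X176.098 Y11.292 F1974
G1 X187.499 Y49.389 F1974
G1 X214.791 Y20.466 F1974
M5
G00 X0.000 Y0.000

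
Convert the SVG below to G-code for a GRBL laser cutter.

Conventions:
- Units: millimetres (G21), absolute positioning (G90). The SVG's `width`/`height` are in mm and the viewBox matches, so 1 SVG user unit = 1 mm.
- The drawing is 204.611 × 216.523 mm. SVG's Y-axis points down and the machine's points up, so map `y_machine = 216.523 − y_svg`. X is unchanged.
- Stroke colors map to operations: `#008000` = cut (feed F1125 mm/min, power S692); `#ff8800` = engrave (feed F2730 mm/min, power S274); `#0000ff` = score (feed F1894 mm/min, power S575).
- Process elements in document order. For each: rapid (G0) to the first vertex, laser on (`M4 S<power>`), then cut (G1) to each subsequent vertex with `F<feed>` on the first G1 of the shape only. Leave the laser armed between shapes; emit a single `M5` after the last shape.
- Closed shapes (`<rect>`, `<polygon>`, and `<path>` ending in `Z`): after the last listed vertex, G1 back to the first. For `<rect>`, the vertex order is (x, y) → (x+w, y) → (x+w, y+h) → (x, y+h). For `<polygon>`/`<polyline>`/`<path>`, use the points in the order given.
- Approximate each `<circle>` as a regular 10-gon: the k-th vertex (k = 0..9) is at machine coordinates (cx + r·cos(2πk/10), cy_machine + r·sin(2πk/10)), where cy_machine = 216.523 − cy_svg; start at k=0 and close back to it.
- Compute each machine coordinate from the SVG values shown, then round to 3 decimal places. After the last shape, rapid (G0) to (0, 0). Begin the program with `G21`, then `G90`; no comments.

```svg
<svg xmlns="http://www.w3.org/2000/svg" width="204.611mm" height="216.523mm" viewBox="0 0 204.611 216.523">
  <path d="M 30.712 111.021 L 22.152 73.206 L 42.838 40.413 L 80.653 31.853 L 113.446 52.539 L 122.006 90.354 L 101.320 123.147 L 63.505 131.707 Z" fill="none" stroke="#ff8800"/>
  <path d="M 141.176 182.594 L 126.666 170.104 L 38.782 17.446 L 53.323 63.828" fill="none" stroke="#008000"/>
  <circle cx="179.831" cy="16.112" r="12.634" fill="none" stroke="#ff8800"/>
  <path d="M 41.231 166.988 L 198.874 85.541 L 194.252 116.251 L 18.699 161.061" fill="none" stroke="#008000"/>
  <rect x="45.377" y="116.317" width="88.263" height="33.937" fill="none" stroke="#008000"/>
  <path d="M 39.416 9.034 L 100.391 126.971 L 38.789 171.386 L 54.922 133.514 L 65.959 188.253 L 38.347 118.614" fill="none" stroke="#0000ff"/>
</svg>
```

G21
G90
G0 X30.712 Y105.502
M4 S274
G1 X22.152 Y143.317 F2730
G1 X42.838 Y176.110
G1 X80.653 Y184.670
G1 X113.446 Y163.984
G1 X122.006 Y126.169
G1 X101.320 Y93.376
G1 X63.505 Y84.816
G1 X30.712 Y105.502
G0 X141.176 Y33.929
M4 S692
G1 X126.666 Y46.419 F1125
G1 X38.782 Y199.077
G1 X53.323 Y152.695
G0 X192.465 Y200.411
M4 S274
G1 X190.052 Y207.837 F2730
G1 X183.735 Y212.427
G1 X175.927 Y212.427
G1 X169.610 Y207.837
G1 X167.197 Y200.411
G1 X169.610 Y192.985
G1 X175.927 Y188.395
G1 X183.735 Y188.395
G1 X190.052 Y192.985
G1 X192.465 Y200.411
G0 X41.231 Y49.535
M4 S692
G1 X198.874 Y130.982 F1125
G1 X194.252 Y100.272
G1 X18.699 Y55.462
G0 X45.377 Y100.206
M4 S692
G1 X133.640 Y100.206 F1125
G1 X133.640 Y66.269
G1 X45.377 Y66.269
G1 X45.377 Y100.206
G0 X39.416 Y207.489
M4 S575
G1 X100.391 Y89.552 F1894
G1 X38.789 Y45.137
G1 X54.922 Y83.009
G1 X65.959 Y28.270
G1 X38.347 Y97.909
M5
G0 X0.000 Y0.000

1 u = 1 mm; y_m = 216.523 − y.

[1] `<path>` regular polygon, #ff8800→engrave S274 F2730: (30.712,105.502) → (22.152,143.317) → (42.838,176.110) → (80.653,184.670) → (113.446,163.984) → (122.006,126.169) → (101.320,93.376) → (63.505,84.816) → (30.712,105.502) (closed)

[2] `<path>` open polyline, #008000→cut S692 F1125: (141.176,33.929) → (126.666,46.419) → (38.782,199.077) → (53.323,152.695)

[3] `<circle>` circle, #ff8800→engrave S274 F2730: (192.465,200.411) → (190.052,207.837) → (183.735,212.427) → (175.927,212.427) → (169.610,207.837) → (167.197,200.411) → (169.610,192.985) → (175.927,188.395) → (183.735,188.395) → (190.052,192.985) → (192.465,200.411) (closed)

[4] `<path>` open polyline, #008000→cut S692 F1125: (41.231,49.535) → (198.874,130.982) → (194.252,100.272) → (18.699,55.462)

[5] `<rect>` rectangle, #008000→cut S692 F1125: (45.377,100.206) → (133.640,100.206) → (133.640,66.269) → (45.377,66.269) → (45.377,100.206) (closed)

[6] `<path>` open polyline, #0000ff→score S575 F1894: (39.416,207.489) → (100.391,89.552) → (38.789,45.137) → (54.922,83.009) → (65.959,28.270) → (38.347,97.909)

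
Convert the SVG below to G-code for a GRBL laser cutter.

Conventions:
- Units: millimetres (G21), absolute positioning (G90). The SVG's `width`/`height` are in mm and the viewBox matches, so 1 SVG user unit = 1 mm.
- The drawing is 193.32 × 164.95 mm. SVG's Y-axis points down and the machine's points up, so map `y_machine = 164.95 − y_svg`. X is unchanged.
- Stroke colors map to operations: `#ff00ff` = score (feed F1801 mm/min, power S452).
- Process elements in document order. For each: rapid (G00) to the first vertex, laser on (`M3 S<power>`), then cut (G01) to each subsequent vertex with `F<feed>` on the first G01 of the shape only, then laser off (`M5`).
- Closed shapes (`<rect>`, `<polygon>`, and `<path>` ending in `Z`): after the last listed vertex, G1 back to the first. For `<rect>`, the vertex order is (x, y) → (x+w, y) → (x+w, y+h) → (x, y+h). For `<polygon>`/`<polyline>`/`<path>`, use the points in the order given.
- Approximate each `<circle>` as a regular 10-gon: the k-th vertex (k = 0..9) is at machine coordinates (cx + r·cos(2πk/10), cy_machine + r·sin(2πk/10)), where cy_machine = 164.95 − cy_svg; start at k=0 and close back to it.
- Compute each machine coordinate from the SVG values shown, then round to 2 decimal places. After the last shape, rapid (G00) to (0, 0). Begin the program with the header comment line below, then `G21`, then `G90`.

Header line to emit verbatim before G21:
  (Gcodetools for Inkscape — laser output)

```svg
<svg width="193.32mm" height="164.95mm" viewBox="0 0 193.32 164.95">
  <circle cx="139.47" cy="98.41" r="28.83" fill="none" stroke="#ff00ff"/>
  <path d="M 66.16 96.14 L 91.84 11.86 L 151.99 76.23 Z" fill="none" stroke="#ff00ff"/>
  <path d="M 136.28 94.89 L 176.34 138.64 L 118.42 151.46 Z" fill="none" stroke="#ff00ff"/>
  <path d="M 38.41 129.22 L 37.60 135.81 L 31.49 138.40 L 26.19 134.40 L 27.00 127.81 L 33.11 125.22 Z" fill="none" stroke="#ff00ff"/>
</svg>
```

(Gcodetools for Inkscape — laser output)
G21
G90
G00 X168.30 Y66.54
M3 S452
G01 X162.79 Y83.49 F1801
G01 X148.38 Y93.96
G01 X130.56 Y93.96
G01 X116.15 Y83.49
G01 X110.64 Y66.54
G01 X116.15 Y49.59
G01 X130.56 Y39.12
G01 X148.38 Y39.12
G01 X162.79 Y49.59
G01 X168.30 Y66.54
M5
G00 X66.16 Y68.81
M3 S452
G01 X91.84 Y153.09 F1801
G01 X151.99 Y88.72
G01 X66.16 Y68.81
M5
G00 X136.28 Y70.06
M3 S452
G01 X176.34 Y26.31 F1801
G01 X118.42 Y13.49
G01 X136.28 Y70.06
M5
G00 X38.41 Y35.73
M3 S452
G01 X37.60 Y29.14 F1801
G01 X31.49 Y26.55
G01 X26.19 Y30.55
G01 X27.00 Y37.14
G01 X33.11 Y39.73
G01 X38.41 Y35.73
M5
G00 X0.00 Y0.00

viewBox `0 0 193.32 164.95` with mm width/height → 1 unit = 1 mm. Flip: y_m = 164.95 − y_svg.

**Shape 1** — `<circle>` circle, stroke `#ff00ff` → score (S452, F1801). Machine vertices: (168.30,66.54) → (162.79,83.49) → (148.38,93.96) → (130.56,93.96) → (116.15,83.49) → (110.64,66.54) → (116.15,49.59) → (130.56,39.12) → (148.38,39.12) → (162.79,49.59) → (168.30,66.54). Closed: final G1 returns to the first vertex.

**Shape 2** — `<path>` regular polygon, stroke `#ff00ff` → score (S452, F1801). Machine vertices: (66.16,68.81) → (91.84,153.09) → (151.99,88.72) → (66.16,68.81). Closed: final G1 returns to the first vertex.

**Shape 3** — `<path>` regular polygon, stroke `#ff00ff` → score (S452, F1801). Machine vertices: (136.28,70.06) → (176.34,26.31) → (118.42,13.49) → (136.28,70.06). Closed: final G1 returns to the first vertex.

**Shape 4** — `<path>` regular polygon, stroke `#ff00ff` → score (S452, F1801). Machine vertices: (38.41,35.73) → (37.60,29.14) → (31.49,26.55) → (26.19,30.55) → (27.00,37.14) → (33.11,39.73) → (38.41,35.73). Closed: final G1 returns to the first vertex.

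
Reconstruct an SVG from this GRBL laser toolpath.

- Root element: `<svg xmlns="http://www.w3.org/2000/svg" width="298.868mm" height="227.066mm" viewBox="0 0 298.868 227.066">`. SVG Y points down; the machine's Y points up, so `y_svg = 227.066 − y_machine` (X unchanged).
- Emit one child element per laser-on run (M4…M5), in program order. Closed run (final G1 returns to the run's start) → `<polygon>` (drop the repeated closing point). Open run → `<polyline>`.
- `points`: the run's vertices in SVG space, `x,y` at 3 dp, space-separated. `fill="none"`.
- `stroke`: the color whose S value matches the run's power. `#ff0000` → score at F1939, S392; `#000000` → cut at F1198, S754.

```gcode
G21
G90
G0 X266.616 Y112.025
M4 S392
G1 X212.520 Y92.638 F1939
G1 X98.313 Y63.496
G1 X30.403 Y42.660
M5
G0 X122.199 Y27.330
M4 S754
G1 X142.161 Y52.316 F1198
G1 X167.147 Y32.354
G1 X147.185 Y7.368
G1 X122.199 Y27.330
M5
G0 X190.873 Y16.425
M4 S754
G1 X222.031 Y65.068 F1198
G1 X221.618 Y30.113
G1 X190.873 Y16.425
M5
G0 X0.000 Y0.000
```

Each laser-on run becomes one SVG element. Flip Y back into SVG space with y_svg = 227.066 − y_machine.

Run 1: S392 ⇒ score layer `#ff0000`. The run is open, so emit a `<polyline>` with points (Y-flipped): 266.616,115.041 212.520,134.428 98.313,163.570 30.403,184.406.

Run 2: power S754 maps to stroke `#000000` (cut). The run returns to its start, so emit a `<polygon>` with points (Y-flipped): 122.199,199.736 142.161,174.750 167.147,194.712 147.185,219.698.

Run 3: power S754 maps to stroke `#000000` (cut). The run returns to its start, so emit a `<polygon>` with points (Y-flipped): 190.873,210.641 222.031,161.998 221.618,196.953.

<svg xmlns="http://www.w3.org/2000/svg" width="298.868mm" height="227.066mm" viewBox="0 0 298.868 227.066">
  <polyline points="266.616,115.041 212.520,134.428 98.313,163.570 30.403,184.406" fill="none" stroke="#ff0000"/>
  <polygon points="122.199,199.736 142.161,174.750 167.147,194.712 147.185,219.698" fill="none" stroke="#000000"/>
  <polygon points="190.873,210.641 222.031,161.998 221.618,196.953" fill="none" stroke="#000000"/>
</svg>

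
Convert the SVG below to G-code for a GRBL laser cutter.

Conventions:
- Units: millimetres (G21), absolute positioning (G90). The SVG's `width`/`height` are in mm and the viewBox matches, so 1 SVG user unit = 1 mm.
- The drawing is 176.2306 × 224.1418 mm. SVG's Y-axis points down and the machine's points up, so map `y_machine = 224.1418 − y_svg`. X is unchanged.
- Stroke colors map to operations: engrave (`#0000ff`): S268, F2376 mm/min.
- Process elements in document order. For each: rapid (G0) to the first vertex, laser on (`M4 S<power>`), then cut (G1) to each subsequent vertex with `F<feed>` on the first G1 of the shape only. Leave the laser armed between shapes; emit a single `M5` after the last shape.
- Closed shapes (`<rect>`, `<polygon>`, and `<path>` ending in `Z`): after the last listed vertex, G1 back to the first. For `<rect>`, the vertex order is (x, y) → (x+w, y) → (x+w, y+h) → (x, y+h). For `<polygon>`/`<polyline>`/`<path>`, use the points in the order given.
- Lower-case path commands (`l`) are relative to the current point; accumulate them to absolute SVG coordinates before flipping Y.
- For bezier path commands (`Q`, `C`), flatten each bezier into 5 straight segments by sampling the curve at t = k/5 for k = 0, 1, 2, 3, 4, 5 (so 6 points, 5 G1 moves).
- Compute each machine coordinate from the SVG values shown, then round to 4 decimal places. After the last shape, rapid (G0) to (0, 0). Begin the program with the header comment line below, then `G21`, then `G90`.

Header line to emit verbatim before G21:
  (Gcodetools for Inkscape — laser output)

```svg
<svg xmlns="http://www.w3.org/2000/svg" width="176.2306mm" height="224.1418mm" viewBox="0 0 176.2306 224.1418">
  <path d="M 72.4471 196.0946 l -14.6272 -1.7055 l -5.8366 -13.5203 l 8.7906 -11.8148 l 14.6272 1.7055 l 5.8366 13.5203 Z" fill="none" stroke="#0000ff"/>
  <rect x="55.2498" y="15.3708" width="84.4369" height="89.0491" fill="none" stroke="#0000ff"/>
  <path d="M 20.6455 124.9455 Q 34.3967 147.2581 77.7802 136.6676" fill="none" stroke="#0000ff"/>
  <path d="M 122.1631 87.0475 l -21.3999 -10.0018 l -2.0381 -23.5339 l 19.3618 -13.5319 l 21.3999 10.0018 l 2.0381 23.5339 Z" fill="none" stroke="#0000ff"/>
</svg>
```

1 u = 1 mm; y_m = 224.1418 − y.

[1] `<path>` regular polygon, #0000ff→engrave S268 F2376: (72.4471,28.0472) → (57.8199,29.7527) → (51.9833,43.2730) → (60.7739,55.0878) → (75.4011,53.3823) → (81.2377,39.8620) → (72.4471,28.0472) (closed)

[2] `<rect>` rectangle, #0000ff→engrave S268 F2376: (55.2498,208.7710) → (139.6867,208.7710) → (139.6867,119.7219) → (55.2498,119.7219) → (55.2498,208.7710) (closed)

[3] `<path>` quadratic bezier, #0000ff→engrave S268 F2376: (20.6455,99.1963) → (27.3313,91.5874) → (36.3876,86.6107) → (47.8146,84.2663) → (61.6121,84.5541) → (77.7802,87.4742)

[4] `<path>` regular polygon, #0000ff→engrave S268 F2376: (122.1631,137.0943) → (100.7632,147.0961) → (98.7251,170.6300) → (118.0869,184.1619) → (139.4868,174.1601) → (141.5249,150.6262) → (122.1631,137.0943) (closed)

(Gcodetools for Inkscape — laser output)
G21
G90
G0 X72.4471 Y28.0472
M4 S268
G1 X57.8199 Y29.7527 F2376
G1 X51.9833 Y43.2730
G1 X60.7739 Y55.0878
G1 X75.4011 Y53.3823
G1 X81.2377 Y39.8620
G1 X72.4471 Y28.0472
G0 X55.2498 Y208.7710
M4 S268
G1 X139.6867 Y208.7710 F2376
G1 X139.6867 Y119.7219
G1 X55.2498 Y119.7219
G1 X55.2498 Y208.7710
G0 X20.6455 Y99.1963
M4 S268
G1 X27.3313 Y91.5874 F2376
G1 X36.3876 Y86.6107
G1 X47.8146 Y84.2663
G1 X61.6121 Y84.5541
G1 X77.7802 Y87.4742
G0 X122.1631 Y137.0943
M4 S268
G1 X100.7632 Y147.0961 F2376
G1 X98.7251 Y170.6300
G1 X118.0869 Y184.1619
G1 X139.4868 Y174.1601
G1 X141.5249 Y150.6262
G1 X122.1631 Y137.0943
M5
G0 X0.0000 Y0.0000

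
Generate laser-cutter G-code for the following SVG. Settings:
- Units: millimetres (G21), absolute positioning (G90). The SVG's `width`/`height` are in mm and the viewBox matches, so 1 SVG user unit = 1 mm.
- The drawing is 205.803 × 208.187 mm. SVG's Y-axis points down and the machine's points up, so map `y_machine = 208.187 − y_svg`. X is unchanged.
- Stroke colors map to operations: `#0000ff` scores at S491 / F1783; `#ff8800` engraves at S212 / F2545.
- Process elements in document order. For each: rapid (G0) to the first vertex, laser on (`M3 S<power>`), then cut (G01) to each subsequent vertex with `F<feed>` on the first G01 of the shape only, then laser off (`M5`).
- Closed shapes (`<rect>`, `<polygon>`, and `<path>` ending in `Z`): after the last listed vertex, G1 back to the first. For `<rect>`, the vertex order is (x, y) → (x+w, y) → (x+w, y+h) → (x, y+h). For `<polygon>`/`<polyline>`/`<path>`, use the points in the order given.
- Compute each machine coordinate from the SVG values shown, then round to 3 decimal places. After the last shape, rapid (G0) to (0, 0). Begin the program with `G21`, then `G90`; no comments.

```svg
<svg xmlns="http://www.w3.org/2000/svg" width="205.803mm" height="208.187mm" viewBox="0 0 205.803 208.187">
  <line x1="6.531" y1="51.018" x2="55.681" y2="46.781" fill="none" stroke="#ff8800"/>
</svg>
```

G21
G90
G0 X6.531 Y157.169
M3 S212
G01 X55.681 Y161.406 F2545
M5
G0 X0.000 Y0.000

1 u = 1 mm; y_m = 208.187 − y.

[1] `<line>` line segment, #ff8800→engrave S212 F2545: (6.531,157.169) → (55.681,161.406)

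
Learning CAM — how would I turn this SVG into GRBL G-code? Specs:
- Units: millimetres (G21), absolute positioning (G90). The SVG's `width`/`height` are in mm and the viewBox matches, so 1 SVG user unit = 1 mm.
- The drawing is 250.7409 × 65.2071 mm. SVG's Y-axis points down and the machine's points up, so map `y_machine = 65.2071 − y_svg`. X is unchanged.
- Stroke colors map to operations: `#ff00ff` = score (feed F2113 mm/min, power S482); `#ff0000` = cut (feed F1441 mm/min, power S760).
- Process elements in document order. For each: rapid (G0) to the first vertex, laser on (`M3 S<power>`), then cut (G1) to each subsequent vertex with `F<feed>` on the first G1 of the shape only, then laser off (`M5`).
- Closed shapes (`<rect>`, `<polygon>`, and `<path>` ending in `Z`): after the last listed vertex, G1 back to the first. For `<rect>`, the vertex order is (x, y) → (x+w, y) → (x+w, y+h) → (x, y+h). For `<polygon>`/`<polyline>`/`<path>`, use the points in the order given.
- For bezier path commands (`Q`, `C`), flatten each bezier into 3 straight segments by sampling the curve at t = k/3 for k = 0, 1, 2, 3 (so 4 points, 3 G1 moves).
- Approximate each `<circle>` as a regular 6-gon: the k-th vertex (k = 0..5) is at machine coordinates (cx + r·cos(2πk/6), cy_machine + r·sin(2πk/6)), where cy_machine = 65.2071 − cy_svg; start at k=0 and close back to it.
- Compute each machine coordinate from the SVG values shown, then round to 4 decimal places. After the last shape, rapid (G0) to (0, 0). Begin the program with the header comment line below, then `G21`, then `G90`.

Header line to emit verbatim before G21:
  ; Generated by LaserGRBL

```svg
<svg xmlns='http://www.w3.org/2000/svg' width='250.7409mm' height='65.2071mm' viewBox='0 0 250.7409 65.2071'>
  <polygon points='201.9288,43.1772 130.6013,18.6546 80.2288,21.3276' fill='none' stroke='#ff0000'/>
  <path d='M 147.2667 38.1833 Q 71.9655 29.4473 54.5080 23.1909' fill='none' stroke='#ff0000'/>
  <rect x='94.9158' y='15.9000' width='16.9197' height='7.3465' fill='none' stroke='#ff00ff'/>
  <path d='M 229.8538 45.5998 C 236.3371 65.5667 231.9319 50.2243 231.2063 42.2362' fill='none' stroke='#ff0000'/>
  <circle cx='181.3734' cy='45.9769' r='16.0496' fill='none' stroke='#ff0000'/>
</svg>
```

Since the viewBox matches the mm dimensions, user units are millimetres directly. The only transform is the Y-flip y_m = 65.2071 − y_svg.

Shape 1 is a closed polygon drawn with `<polygon>`. Its stroke #ff0000 means cut at S760, F1441. After flipping Y the toolpath is (201.9288,22.0299) → (130.6013,46.5525) → (80.2288,43.8795) → (201.9288,22.0299), returning to the start.

Shape 2 is a quadratic bezier drawn with `<path>`. Its stroke #ff0000 means cut at S760, F1441. After flipping Y the toolpath is (147.2667,27.0238) → (103.4930,32.5723) → (72.5734,37.5698) → (54.5080,42.0162).

Shape 3 is a rectangle drawn with `<rect>`. Its stroke #ff00ff means score at S482, F2113. After flipping Y the toolpath is (94.9158,49.3071) → (111.8355,49.3071) → (111.8355,41.9606) → (94.9158,41.9606) → (94.9158,49.3071), returning to the start.

Shape 4 is a cubic bezier drawn with `<path>`. Its stroke #ff0000 means cut at S760, F1441. After flipping Y the toolpath is (229.8538,19.6073) → (233.2472,9.8300) → (232.6189,14.1115) → (231.2063,22.9709).

Shape 5 is a circle drawn with `<circle>`. Its stroke #ff0000 means cut at S760, F1441. After flipping Y the toolpath is (197.4230,19.2302) → (189.3982,33.1296) → (173.3486,33.1296) → (165.3238,19.2302) → (173.3486,5.3308) → (189.3982,5.3308) → (197.4230,19.2302), returning to the start.

; Generated by LaserGRBL
G21
G90
G0 X201.9288 Y22.0299
M3 S760
G1 X130.6013 Y46.5525 F1441
G1 X80.2288 Y43.8795
G1 X201.9288 Y22.0299
M5
G0 X147.2667 Y27.0238
M3 S760
G1 X103.4930 Y32.5723 F1441
G1 X72.5734 Y37.5698
G1 X54.5080 Y42.0162
M5
G0 X94.9158 Y49.3071
M3 S482
G1 X111.8355 Y49.3071 F2113
G1 X111.8355 Y41.9606
G1 X94.9158 Y41.9606
G1 X94.9158 Y49.3071
M5
G0 X229.8538 Y19.6073
M3 S760
G1 X233.2472 Y9.8300 F1441
G1 X232.6189 Y14.1115
G1 X231.2063 Y22.9709
M5
G0 X197.4230 Y19.2302
M3 S760
G1 X189.3982 Y33.1296 F1441
G1 X173.3486 Y33.1296
G1 X165.3238 Y19.2302
G1 X173.3486 Y5.3308
G1 X189.3982 Y5.3308
G1 X197.4230 Y19.2302
M5
G0 X0.0000 Y0.0000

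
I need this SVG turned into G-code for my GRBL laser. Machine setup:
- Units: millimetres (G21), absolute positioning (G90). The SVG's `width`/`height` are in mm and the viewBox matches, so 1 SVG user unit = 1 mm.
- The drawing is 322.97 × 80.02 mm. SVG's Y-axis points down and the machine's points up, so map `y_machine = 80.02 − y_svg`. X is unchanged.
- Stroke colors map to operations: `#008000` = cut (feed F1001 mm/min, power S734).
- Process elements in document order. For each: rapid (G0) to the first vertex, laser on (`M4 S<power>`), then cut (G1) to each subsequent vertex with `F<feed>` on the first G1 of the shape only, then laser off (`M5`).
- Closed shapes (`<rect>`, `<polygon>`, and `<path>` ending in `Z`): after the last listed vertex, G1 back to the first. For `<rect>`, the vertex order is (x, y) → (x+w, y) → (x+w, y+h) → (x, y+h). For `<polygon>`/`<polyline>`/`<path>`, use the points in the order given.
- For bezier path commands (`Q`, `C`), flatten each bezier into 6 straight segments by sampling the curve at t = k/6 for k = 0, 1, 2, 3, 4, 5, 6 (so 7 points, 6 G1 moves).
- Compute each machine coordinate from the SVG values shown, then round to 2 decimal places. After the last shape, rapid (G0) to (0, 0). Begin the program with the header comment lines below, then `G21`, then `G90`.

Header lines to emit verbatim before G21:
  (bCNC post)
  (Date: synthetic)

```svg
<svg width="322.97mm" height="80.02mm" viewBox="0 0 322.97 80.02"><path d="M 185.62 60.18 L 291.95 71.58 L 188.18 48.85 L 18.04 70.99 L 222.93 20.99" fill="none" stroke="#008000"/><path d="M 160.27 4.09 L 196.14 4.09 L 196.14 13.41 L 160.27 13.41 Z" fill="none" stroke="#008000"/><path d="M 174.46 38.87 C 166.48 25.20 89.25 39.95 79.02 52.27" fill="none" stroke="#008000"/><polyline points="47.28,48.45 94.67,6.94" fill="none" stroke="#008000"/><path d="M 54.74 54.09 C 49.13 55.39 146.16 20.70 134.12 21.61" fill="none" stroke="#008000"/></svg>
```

(bCNC post)
(Date: synthetic)
G21
G90
G0 X185.62 Y19.84
M4 S734
G1 X291.95 Y8.44 F1001
G1 X188.18 Y31.17
G1 X18.04 Y9.03
G1 X222.93 Y59.03
M5
G0 X160.27 Y75.93
M4 S734
G1 X196.14 Y75.93 F1001
G1 X196.14 Y66.61
G1 X160.27 Y66.61
G1 X160.27 Y75.93
M5
G0 X174.46 Y41.15
M4 S734
G1 X165.33 Y45.76 F1001
G1 X148.44 Y46.49
G1 X127.58 Y44.20
G1 X106.54 Y39.74
G1 X89.09 Y33.97
G1 X79.02 Y27.75
M5
G0 X47.28 Y31.57
M4 S734
G1 X94.67 Y73.08 F1001
M5
G0 X54.74 Y25.93
M4 S734
G1 X59.51 Y27.95 F1001
G1 X75.50 Y33.98
G1 X96.84 Y42.02
G1 X117.64 Y50.10
G1 X132.03 Y56.23
G1 X134.12 Y58.41
M5
G0 X0.00 Y0.00

Since the viewBox matches the mm dimensions, user units are millimetres directly. The only transform is the Y-flip y_m = 80.02 − y_svg.

Shape 1 is a open polyline drawn with `<path>`. Its stroke #008000 means cut at S734, F1001. After flipping Y the toolpath is (185.62,19.84) → (291.95,8.44) → (188.18,31.17) → (18.04,9.03) → (222.93,59.03).

Shape 2 is a rectangle drawn with `<path>`. Its stroke #008000 means cut at S734, F1001. After flipping Y the toolpath is (160.27,75.93) → (196.14,75.93) → (196.14,66.61) → (160.27,66.61) → (160.27,75.93), returning to the start.

Shape 3 is a cubic bezier drawn with `<path>`. Its stroke #008000 means cut at S734, F1001. After flipping Y the toolpath is (174.46,41.15) → (165.33,45.76) → (148.44,46.49) → (127.58,44.20) → (106.54,39.74) → (89.09,33.97) → (79.02,27.75).

Shape 4 is a line segment drawn with `<polyline>`. Its stroke #008000 means cut at S734, F1001. After flipping Y the toolpath is (47.28,31.57) → (94.67,73.08).

Shape 5 is a cubic bezier drawn with `<path>`. Its stroke #008000 means cut at S734, F1001. After flipping Y the toolpath is (54.74,25.93) → (59.51,27.95) → (75.50,33.98) → (96.84,42.02) → (117.64,50.10) → (132.03,56.23) → (134.12,58.41).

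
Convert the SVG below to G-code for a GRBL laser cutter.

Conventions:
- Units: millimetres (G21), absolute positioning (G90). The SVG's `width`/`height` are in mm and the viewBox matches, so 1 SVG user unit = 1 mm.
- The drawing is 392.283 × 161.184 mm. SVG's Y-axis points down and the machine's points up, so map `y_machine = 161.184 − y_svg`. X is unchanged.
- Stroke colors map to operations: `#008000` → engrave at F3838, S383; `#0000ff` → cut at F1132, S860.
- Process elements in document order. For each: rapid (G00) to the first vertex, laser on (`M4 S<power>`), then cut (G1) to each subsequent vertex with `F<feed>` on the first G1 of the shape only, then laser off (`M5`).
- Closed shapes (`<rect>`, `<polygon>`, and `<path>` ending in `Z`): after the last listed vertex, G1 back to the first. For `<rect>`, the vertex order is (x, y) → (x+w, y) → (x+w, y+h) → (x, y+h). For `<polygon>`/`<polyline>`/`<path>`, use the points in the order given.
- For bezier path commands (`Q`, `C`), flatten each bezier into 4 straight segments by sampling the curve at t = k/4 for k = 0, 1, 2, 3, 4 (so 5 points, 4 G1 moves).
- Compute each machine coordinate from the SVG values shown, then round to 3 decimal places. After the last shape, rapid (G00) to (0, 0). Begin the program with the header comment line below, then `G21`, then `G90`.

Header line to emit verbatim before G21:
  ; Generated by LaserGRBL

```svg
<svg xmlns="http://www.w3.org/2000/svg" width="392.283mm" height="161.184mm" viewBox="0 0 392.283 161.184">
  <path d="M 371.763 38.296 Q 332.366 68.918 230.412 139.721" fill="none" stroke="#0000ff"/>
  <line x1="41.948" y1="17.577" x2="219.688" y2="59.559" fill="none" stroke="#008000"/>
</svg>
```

viewBox `0 0 392.283 161.184` with mm width/height → 1 unit = 1 mm. Flip: y_m = 161.184 − y_svg.

**Shape 1** — `<path>` quadratic bezier, stroke `#0000ff` → cut (S860, F1132). Control points (SVG): P0=(371.763,38.296), P1=(332.366,68.918), P2=(230.412,139.721); sampled at t=k/4. Machine vertices: (371.763,122.888) → (348.155,105.066) → (316.727,82.221) → (277.479,54.353) → (230.412,21.463). Open path.

**Shape 2** — `<line>` line segment, stroke `#008000` → engrave (S383, F3838). Machine vertices: (41.948,143.607) → (219.688,101.625). Open path.

; Generated by LaserGRBL
G21
G90
G00 X371.763 Y122.888
M4 S860
G1 X348.155 Y105.066 F1132
G1 X316.727 Y82.221
G1 X277.479 Y54.353
G1 X230.412 Y21.463
M5
G00 X41.948 Y143.607
M4 S383
G1 X219.688 Y101.625 F3838
M5
G00 X0.000 Y0.000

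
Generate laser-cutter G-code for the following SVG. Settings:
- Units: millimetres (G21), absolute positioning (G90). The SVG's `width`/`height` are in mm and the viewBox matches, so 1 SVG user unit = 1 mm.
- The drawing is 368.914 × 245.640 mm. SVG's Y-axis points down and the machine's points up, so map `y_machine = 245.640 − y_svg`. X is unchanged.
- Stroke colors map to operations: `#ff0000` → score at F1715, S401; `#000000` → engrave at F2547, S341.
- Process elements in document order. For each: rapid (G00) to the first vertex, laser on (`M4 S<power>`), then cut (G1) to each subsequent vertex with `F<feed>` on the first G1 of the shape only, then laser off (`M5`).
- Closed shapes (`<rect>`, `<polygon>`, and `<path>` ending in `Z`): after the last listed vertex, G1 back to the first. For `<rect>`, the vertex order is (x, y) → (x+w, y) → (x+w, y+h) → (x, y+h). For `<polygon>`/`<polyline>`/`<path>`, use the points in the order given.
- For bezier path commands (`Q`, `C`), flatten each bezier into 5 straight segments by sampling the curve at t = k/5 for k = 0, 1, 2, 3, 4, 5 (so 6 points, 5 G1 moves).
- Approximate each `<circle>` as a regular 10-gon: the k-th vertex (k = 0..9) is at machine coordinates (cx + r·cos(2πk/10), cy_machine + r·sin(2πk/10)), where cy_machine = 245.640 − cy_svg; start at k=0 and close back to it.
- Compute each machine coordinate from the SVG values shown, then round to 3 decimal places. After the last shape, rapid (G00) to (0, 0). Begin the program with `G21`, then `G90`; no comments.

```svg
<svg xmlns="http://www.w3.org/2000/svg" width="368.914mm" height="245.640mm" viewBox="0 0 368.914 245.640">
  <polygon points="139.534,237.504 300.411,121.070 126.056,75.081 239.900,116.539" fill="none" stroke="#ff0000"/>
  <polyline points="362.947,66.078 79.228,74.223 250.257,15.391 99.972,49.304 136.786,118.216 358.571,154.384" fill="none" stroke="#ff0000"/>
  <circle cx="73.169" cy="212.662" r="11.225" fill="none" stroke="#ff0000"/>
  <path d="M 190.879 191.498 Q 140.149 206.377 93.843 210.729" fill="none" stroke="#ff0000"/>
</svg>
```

Since the viewBox matches the mm dimensions, user units are millimetres directly. The only transform is the Y-flip y_m = 245.640 − y_svg.

Shape 1 is a closed polygon drawn with `<polygon>`. Its stroke #ff0000 means score at S401, F1715. After flipping Y the toolpath is (139.534,8.136) → (300.411,124.570) → (126.056,170.559) → (239.900,129.101) → (139.534,8.136), returning to the start.

Shape 2 is a open polyline drawn with `<polyline>`. Its stroke #ff0000 means score at S401, F1715. After flipping Y the toolpath is (362.947,179.562) → (79.228,171.417) → (250.257,230.249) → (99.972,196.336) → (136.786,127.424) → (358.571,91.256).

Shape 3 is a circle drawn with `<circle>`. Its stroke #ff0000 means score at S401, F1715. After flipping Y the toolpath is (84.394,32.978) → (82.250,39.576) → (76.638,43.654) → (69.700,43.654) → (64.088,39.576) → (61.944,32.978) → (64.088,26.380) → (69.700,22.302) → (76.638,22.302) → (82.250,26.380) → (84.394,32.978), returning to the start.

Shape 4 is a quadratic bezier drawn with `<path>`. Its stroke #ff0000 means score at S401, F1715. After flipping Y the toolpath is (190.879,54.142) → (170.764,48.611) → (151.003,43.923) → (131.596,40.077) → (112.542,37.073) → (93.843,34.911).

G21
G90
G00 X139.534 Y8.136
M4 S401
G1 X300.411 Y124.570 F1715
G1 X126.056 Y170.559
G1 X239.900 Y129.101
G1 X139.534 Y8.136
M5
G00 X362.947 Y179.562
M4 S401
G1 X79.228 Y171.417 F1715
G1 X250.257 Y230.249
G1 X99.972 Y196.336
G1 X136.786 Y127.424
G1 X358.571 Y91.256
M5
G00 X84.394 Y32.978
M4 S401
G1 X82.250 Y39.576 F1715
G1 X76.638 Y43.654
G1 X69.700 Y43.654
G1 X64.088 Y39.576
G1 X61.944 Y32.978
G1 X64.088 Y26.380
G1 X69.700 Y22.302
G1 X76.638 Y22.302
G1 X82.250 Y26.380
G1 X84.394 Y32.978
M5
G00 X190.879 Y54.142
M4 S401
G1 X170.764 Y48.611 F1715
G1 X151.003 Y43.923
G1 X131.596 Y40.077
G1 X112.542 Y37.073
G1 X93.843 Y34.911
M5
G00 X0.000 Y0.000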